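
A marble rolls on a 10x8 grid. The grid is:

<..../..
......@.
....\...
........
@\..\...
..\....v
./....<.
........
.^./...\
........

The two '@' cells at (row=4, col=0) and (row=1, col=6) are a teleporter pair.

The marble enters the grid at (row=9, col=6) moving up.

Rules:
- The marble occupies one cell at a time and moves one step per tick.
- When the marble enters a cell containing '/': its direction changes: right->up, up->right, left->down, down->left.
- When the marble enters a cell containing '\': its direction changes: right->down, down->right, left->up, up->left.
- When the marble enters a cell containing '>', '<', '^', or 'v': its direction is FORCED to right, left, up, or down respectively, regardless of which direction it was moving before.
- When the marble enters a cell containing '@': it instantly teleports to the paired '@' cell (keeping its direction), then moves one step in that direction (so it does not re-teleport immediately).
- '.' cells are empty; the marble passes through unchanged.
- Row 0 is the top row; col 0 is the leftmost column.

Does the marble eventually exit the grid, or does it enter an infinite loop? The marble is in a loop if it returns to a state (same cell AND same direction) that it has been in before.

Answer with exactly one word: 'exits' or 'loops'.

Step 1: enter (9,6), '.' pass, move up to (8,6)
Step 2: enter (8,6), '.' pass, move up to (7,6)
Step 3: enter (7,6), '.' pass, move up to (6,6)
Step 4: enter (6,6), '<' forces up->left, move left to (6,5)
Step 5: enter (6,5), '.' pass, move left to (6,4)
Step 6: enter (6,4), '.' pass, move left to (6,3)
Step 7: enter (6,3), '.' pass, move left to (6,2)
Step 8: enter (6,2), '.' pass, move left to (6,1)
Step 9: enter (6,1), '/' deflects left->down, move down to (7,1)
Step 10: enter (7,1), '.' pass, move down to (8,1)
Step 11: enter (8,1), '^' forces down->up, move up to (7,1)
Step 12: enter (7,1), '.' pass, move up to (6,1)
Step 13: enter (6,1), '/' deflects up->right, move right to (6,2)
Step 14: enter (6,2), '.' pass, move right to (6,3)
Step 15: enter (6,3), '.' pass, move right to (6,4)
Step 16: enter (6,4), '.' pass, move right to (6,5)
Step 17: enter (6,5), '.' pass, move right to (6,6)
Step 18: enter (6,6), '<' forces right->left, move left to (6,5)
Step 19: at (6,5) dir=left — LOOP DETECTED (seen before)

Answer: loops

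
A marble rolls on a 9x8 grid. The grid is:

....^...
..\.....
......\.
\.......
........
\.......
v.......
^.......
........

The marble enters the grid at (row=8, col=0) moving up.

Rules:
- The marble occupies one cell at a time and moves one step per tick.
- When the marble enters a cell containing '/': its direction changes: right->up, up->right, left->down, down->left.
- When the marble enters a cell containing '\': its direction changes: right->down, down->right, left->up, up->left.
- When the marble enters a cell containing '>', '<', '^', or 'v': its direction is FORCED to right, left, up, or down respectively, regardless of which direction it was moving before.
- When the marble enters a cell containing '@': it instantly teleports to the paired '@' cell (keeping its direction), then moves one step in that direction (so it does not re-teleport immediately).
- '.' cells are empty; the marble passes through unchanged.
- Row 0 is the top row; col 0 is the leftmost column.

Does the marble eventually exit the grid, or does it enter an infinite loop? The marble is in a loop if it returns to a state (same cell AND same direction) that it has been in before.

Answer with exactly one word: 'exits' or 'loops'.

Answer: loops

Derivation:
Step 1: enter (8,0), '.' pass, move up to (7,0)
Step 2: enter (7,0), '^' forces up->up, move up to (6,0)
Step 3: enter (6,0), 'v' forces up->down, move down to (7,0)
Step 4: enter (7,0), '^' forces down->up, move up to (6,0)
Step 5: at (6,0) dir=up — LOOP DETECTED (seen before)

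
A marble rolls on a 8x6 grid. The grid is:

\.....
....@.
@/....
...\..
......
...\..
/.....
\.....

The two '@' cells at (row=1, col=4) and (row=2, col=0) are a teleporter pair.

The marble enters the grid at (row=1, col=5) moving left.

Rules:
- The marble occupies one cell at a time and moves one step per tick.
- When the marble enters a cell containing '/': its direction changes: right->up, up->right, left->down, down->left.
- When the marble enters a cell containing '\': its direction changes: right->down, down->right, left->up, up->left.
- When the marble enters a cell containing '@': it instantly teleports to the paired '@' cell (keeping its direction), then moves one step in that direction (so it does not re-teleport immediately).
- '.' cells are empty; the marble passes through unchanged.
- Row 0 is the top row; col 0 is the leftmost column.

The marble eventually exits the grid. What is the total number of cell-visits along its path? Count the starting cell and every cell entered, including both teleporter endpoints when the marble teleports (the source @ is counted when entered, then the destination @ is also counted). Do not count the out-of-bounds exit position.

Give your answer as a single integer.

Answer: 3

Derivation:
Step 1: enter (1,5), '.' pass, move left to (1,4)
Step 2: enter (1,4), '@' teleport (1,4)->(2,0), also enter (2,0), move left to (2,-1)
Step 3: at (2,-1) — EXIT via left edge, pos 2
Path length (cell visits): 3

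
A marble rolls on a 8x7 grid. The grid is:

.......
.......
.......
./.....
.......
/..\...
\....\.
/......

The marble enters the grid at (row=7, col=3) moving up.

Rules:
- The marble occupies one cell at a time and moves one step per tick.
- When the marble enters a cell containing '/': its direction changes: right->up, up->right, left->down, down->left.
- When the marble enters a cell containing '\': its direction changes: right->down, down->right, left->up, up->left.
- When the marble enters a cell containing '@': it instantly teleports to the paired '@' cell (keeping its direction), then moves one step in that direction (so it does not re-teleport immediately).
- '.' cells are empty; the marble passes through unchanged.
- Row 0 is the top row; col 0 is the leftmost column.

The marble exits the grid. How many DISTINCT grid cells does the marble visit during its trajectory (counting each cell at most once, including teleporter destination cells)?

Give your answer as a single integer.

Step 1: enter (7,3), '.' pass, move up to (6,3)
Step 2: enter (6,3), '.' pass, move up to (5,3)
Step 3: enter (5,3), '\' deflects up->left, move left to (5,2)
Step 4: enter (5,2), '.' pass, move left to (5,1)
Step 5: enter (5,1), '.' pass, move left to (5,0)
Step 6: enter (5,0), '/' deflects left->down, move down to (6,0)
Step 7: enter (6,0), '\' deflects down->right, move right to (6,1)
Step 8: enter (6,1), '.' pass, move right to (6,2)
Step 9: enter (6,2), '.' pass, move right to (6,3)
Step 10: enter (6,3), '.' pass, move right to (6,4)
Step 11: enter (6,4), '.' pass, move right to (6,5)
Step 12: enter (6,5), '\' deflects right->down, move down to (7,5)
Step 13: enter (7,5), '.' pass, move down to (8,5)
Step 14: at (8,5) — EXIT via bottom edge, pos 5
Distinct cells visited: 12 (path length 13)

Answer: 12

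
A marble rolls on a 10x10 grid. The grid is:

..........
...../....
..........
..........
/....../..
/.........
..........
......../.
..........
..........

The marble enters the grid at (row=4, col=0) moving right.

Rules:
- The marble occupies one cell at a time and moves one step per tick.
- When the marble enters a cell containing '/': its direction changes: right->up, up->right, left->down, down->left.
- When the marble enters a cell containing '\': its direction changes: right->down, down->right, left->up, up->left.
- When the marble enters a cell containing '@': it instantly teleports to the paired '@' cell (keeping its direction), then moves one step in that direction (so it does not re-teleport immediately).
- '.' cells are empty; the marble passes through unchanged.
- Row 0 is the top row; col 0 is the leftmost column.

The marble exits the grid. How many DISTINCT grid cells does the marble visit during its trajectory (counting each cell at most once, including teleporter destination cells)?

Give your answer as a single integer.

Step 1: enter (4,0), '/' deflects right->up, move up to (3,0)
Step 2: enter (3,0), '.' pass, move up to (2,0)
Step 3: enter (2,0), '.' pass, move up to (1,0)
Step 4: enter (1,0), '.' pass, move up to (0,0)
Step 5: enter (0,0), '.' pass, move up to (-1,0)
Step 6: at (-1,0) — EXIT via top edge, pos 0
Distinct cells visited: 5 (path length 5)

Answer: 5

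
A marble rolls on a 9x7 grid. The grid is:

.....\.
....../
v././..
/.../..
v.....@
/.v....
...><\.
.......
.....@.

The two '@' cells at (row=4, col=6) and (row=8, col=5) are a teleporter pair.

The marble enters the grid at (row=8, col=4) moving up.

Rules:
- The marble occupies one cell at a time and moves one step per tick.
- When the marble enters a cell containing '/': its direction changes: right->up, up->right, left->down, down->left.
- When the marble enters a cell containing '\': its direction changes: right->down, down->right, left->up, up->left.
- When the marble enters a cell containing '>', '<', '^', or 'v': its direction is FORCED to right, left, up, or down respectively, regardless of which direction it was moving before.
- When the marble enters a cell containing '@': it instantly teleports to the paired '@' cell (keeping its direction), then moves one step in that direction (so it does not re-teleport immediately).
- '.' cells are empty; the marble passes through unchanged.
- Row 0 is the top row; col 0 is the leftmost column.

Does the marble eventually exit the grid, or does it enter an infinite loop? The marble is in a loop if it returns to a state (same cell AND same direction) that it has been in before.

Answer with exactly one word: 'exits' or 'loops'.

Step 1: enter (8,4), '.' pass, move up to (7,4)
Step 2: enter (7,4), '.' pass, move up to (6,4)
Step 3: enter (6,4), '<' forces up->left, move left to (6,3)
Step 4: enter (6,3), '>' forces left->right, move right to (6,4)
Step 5: enter (6,4), '<' forces right->left, move left to (6,3)
Step 6: at (6,3) dir=left — LOOP DETECTED (seen before)

Answer: loops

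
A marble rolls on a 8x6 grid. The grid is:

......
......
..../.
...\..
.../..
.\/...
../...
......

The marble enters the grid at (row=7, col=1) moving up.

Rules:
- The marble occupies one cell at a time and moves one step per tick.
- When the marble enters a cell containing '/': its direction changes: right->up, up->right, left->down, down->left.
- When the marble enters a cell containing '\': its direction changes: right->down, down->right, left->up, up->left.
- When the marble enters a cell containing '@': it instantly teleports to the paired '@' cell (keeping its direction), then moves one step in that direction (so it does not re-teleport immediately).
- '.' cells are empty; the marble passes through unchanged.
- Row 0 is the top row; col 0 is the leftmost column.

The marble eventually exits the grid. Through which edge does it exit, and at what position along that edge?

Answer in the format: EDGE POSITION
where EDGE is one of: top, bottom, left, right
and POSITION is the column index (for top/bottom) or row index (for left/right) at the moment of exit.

Step 1: enter (7,1), '.' pass, move up to (6,1)
Step 2: enter (6,1), '.' pass, move up to (5,1)
Step 3: enter (5,1), '\' deflects up->left, move left to (5,0)
Step 4: enter (5,0), '.' pass, move left to (5,-1)
Step 5: at (5,-1) — EXIT via left edge, pos 5

Answer: left 5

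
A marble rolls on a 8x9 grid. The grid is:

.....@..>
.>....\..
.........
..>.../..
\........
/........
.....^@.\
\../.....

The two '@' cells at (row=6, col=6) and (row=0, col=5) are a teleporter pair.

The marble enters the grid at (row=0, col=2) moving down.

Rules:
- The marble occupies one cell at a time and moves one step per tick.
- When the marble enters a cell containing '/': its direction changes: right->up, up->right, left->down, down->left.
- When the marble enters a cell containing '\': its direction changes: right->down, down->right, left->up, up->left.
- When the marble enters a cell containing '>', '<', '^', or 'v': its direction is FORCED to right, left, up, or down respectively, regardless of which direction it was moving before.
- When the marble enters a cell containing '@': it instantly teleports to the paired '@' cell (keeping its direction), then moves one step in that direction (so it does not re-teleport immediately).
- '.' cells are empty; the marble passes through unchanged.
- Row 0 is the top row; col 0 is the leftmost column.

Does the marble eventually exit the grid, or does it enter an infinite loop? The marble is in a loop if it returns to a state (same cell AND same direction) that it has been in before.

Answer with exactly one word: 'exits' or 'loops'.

Answer: loops

Derivation:
Step 1: enter (0,2), '.' pass, move down to (1,2)
Step 2: enter (1,2), '.' pass, move down to (2,2)
Step 3: enter (2,2), '.' pass, move down to (3,2)
Step 4: enter (3,2), '>' forces down->right, move right to (3,3)
Step 5: enter (3,3), '.' pass, move right to (3,4)
Step 6: enter (3,4), '.' pass, move right to (3,5)
Step 7: enter (3,5), '.' pass, move right to (3,6)
Step 8: enter (3,6), '/' deflects right->up, move up to (2,6)
Step 9: enter (2,6), '.' pass, move up to (1,6)
Step 10: enter (1,6), '\' deflects up->left, move left to (1,5)
Step 11: enter (1,5), '.' pass, move left to (1,4)
Step 12: enter (1,4), '.' pass, move left to (1,3)
Step 13: enter (1,3), '.' pass, move left to (1,2)
Step 14: enter (1,2), '.' pass, move left to (1,1)
Step 15: enter (1,1), '>' forces left->right, move right to (1,2)
Step 16: enter (1,2), '.' pass, move right to (1,3)
Step 17: enter (1,3), '.' pass, move right to (1,4)
Step 18: enter (1,4), '.' pass, move right to (1,5)
Step 19: enter (1,5), '.' pass, move right to (1,6)
Step 20: enter (1,6), '\' deflects right->down, move down to (2,6)
Step 21: enter (2,6), '.' pass, move down to (3,6)
Step 22: enter (3,6), '/' deflects down->left, move left to (3,5)
Step 23: enter (3,5), '.' pass, move left to (3,4)
Step 24: enter (3,4), '.' pass, move left to (3,3)
Step 25: enter (3,3), '.' pass, move left to (3,2)
Step 26: enter (3,2), '>' forces left->right, move right to (3,3)
Step 27: at (3,3) dir=right — LOOP DETECTED (seen before)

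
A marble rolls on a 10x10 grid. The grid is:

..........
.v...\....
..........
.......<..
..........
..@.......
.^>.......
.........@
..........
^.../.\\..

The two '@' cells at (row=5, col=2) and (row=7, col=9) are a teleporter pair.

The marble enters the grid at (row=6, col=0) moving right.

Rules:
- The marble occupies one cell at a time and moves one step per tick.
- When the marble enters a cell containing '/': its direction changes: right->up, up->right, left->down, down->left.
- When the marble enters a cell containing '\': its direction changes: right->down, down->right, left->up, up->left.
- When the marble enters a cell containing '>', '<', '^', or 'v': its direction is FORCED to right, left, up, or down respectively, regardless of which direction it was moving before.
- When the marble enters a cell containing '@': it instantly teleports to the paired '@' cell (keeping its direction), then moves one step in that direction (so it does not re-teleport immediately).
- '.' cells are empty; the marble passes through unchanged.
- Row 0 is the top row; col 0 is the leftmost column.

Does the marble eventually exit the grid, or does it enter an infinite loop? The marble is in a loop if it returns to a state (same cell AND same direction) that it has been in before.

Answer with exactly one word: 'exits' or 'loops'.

Step 1: enter (6,0), '.' pass, move right to (6,1)
Step 2: enter (6,1), '^' forces right->up, move up to (5,1)
Step 3: enter (5,1), '.' pass, move up to (4,1)
Step 4: enter (4,1), '.' pass, move up to (3,1)
Step 5: enter (3,1), '.' pass, move up to (2,1)
Step 6: enter (2,1), '.' pass, move up to (1,1)
Step 7: enter (1,1), 'v' forces up->down, move down to (2,1)
Step 8: enter (2,1), '.' pass, move down to (3,1)
Step 9: enter (3,1), '.' pass, move down to (4,1)
Step 10: enter (4,1), '.' pass, move down to (5,1)
Step 11: enter (5,1), '.' pass, move down to (6,1)
Step 12: enter (6,1), '^' forces down->up, move up to (5,1)
Step 13: at (5,1) dir=up — LOOP DETECTED (seen before)

Answer: loops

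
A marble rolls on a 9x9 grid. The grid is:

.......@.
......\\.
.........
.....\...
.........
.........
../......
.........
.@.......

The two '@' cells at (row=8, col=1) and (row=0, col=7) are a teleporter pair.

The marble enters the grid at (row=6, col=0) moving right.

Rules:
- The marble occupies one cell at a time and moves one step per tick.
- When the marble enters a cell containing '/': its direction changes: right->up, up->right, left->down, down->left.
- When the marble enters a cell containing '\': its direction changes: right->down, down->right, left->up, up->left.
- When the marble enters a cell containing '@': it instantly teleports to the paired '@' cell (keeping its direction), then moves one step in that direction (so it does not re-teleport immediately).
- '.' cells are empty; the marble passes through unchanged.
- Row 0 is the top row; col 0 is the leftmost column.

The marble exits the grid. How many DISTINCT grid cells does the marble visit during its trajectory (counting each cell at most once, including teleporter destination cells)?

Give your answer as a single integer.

Answer: 9

Derivation:
Step 1: enter (6,0), '.' pass, move right to (6,1)
Step 2: enter (6,1), '.' pass, move right to (6,2)
Step 3: enter (6,2), '/' deflects right->up, move up to (5,2)
Step 4: enter (5,2), '.' pass, move up to (4,2)
Step 5: enter (4,2), '.' pass, move up to (3,2)
Step 6: enter (3,2), '.' pass, move up to (2,2)
Step 7: enter (2,2), '.' pass, move up to (1,2)
Step 8: enter (1,2), '.' pass, move up to (0,2)
Step 9: enter (0,2), '.' pass, move up to (-1,2)
Step 10: at (-1,2) — EXIT via top edge, pos 2
Distinct cells visited: 9 (path length 9)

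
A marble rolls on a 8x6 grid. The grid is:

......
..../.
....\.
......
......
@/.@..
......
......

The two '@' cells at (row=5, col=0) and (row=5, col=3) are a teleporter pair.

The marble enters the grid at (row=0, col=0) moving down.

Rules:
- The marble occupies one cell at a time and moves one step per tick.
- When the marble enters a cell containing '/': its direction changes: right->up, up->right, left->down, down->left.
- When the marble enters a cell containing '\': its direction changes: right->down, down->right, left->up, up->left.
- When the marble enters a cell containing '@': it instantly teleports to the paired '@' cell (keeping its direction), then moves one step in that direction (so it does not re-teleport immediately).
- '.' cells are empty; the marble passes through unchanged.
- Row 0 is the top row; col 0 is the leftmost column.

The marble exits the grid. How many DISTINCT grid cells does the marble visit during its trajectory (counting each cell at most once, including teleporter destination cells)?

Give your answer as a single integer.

Answer: 9

Derivation:
Step 1: enter (0,0), '.' pass, move down to (1,0)
Step 2: enter (1,0), '.' pass, move down to (2,0)
Step 3: enter (2,0), '.' pass, move down to (3,0)
Step 4: enter (3,0), '.' pass, move down to (4,0)
Step 5: enter (4,0), '.' pass, move down to (5,0)
Step 6: enter (5,0), '@' teleport (5,0)->(5,3), also enter (5,3), move down to (6,3)
Step 7: enter (6,3), '.' pass, move down to (7,3)
Step 8: enter (7,3), '.' pass, move down to (8,3)
Step 9: at (8,3) — EXIT via bottom edge, pos 3
Distinct cells visited: 9 (path length 9)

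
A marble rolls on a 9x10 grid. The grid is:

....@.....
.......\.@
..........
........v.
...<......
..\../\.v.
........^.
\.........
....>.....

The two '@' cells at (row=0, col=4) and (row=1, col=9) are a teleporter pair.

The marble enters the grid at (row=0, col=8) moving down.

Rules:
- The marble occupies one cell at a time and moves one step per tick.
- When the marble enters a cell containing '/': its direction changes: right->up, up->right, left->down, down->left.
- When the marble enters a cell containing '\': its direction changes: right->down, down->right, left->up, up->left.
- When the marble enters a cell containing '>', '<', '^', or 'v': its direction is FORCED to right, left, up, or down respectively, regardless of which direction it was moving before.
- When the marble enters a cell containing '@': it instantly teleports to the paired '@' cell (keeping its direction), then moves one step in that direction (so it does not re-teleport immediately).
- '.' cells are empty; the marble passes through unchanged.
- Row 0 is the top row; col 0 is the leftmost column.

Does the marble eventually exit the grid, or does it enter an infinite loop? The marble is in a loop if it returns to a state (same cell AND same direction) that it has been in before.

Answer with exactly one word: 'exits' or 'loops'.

Step 1: enter (0,8), '.' pass, move down to (1,8)
Step 2: enter (1,8), '.' pass, move down to (2,8)
Step 3: enter (2,8), '.' pass, move down to (3,8)
Step 4: enter (3,8), 'v' forces down->down, move down to (4,8)
Step 5: enter (4,8), '.' pass, move down to (5,8)
Step 6: enter (5,8), 'v' forces down->down, move down to (6,8)
Step 7: enter (6,8), '^' forces down->up, move up to (5,8)
Step 8: enter (5,8), 'v' forces up->down, move down to (6,8)
Step 9: at (6,8) dir=down — LOOP DETECTED (seen before)

Answer: loops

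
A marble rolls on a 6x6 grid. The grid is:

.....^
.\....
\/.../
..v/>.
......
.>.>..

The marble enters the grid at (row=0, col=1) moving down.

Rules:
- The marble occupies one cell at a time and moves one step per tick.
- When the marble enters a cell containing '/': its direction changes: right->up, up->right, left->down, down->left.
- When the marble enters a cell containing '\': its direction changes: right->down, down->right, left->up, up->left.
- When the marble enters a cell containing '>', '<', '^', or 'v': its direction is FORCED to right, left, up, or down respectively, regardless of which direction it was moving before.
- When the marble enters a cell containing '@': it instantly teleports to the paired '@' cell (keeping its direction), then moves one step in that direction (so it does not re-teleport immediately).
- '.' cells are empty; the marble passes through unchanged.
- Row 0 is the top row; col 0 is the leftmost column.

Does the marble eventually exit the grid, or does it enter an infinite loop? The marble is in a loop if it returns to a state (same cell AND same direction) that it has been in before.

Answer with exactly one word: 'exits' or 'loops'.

Step 1: enter (0,1), '.' pass, move down to (1,1)
Step 2: enter (1,1), '\' deflects down->right, move right to (1,2)
Step 3: enter (1,2), '.' pass, move right to (1,3)
Step 4: enter (1,3), '.' pass, move right to (1,4)
Step 5: enter (1,4), '.' pass, move right to (1,5)
Step 6: enter (1,5), '.' pass, move right to (1,6)
Step 7: at (1,6) — EXIT via right edge, pos 1

Answer: exits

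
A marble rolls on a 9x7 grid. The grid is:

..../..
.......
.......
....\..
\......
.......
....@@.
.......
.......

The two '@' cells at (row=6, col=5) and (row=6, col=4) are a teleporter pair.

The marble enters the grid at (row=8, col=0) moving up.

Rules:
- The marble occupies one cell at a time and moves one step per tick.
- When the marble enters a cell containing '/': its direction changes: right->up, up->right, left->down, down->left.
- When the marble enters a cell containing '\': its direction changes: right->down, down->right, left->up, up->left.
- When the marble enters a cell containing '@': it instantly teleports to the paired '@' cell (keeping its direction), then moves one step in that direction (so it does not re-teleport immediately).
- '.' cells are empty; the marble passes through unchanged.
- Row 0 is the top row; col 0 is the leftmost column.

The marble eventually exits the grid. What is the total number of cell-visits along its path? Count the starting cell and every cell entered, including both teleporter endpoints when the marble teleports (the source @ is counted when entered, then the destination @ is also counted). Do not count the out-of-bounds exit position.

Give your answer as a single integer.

Step 1: enter (8,0), '.' pass, move up to (7,0)
Step 2: enter (7,0), '.' pass, move up to (6,0)
Step 3: enter (6,0), '.' pass, move up to (5,0)
Step 4: enter (5,0), '.' pass, move up to (4,0)
Step 5: enter (4,0), '\' deflects up->left, move left to (4,-1)
Step 6: at (4,-1) — EXIT via left edge, pos 4
Path length (cell visits): 5

Answer: 5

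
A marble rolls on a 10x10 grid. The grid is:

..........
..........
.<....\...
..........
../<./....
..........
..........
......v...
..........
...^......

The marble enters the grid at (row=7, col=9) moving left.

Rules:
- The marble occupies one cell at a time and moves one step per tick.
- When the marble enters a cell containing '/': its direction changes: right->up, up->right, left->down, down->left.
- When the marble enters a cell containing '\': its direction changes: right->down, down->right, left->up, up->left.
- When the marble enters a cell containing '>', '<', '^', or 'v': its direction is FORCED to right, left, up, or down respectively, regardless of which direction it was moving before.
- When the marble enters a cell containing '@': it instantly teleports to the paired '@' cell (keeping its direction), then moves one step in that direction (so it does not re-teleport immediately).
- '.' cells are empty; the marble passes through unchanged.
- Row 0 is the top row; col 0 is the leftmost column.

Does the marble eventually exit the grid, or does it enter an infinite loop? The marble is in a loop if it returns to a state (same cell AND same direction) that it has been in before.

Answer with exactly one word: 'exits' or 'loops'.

Step 1: enter (7,9), '.' pass, move left to (7,8)
Step 2: enter (7,8), '.' pass, move left to (7,7)
Step 3: enter (7,7), '.' pass, move left to (7,6)
Step 4: enter (7,6), 'v' forces left->down, move down to (8,6)
Step 5: enter (8,6), '.' pass, move down to (9,6)
Step 6: enter (9,6), '.' pass, move down to (10,6)
Step 7: at (10,6) — EXIT via bottom edge, pos 6

Answer: exits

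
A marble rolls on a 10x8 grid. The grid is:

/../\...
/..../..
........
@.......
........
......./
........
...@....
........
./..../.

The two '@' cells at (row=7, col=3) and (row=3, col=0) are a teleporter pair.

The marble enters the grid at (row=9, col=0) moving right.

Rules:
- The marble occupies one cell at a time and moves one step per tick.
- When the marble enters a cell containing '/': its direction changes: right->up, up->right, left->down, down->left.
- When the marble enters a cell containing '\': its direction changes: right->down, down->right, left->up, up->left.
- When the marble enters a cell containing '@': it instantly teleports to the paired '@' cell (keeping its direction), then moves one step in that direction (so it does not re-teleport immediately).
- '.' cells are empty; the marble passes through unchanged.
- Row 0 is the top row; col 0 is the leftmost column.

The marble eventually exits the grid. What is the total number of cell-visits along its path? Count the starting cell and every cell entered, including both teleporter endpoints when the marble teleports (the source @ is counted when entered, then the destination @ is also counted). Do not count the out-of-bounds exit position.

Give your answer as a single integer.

Answer: 11

Derivation:
Step 1: enter (9,0), '.' pass, move right to (9,1)
Step 2: enter (9,1), '/' deflects right->up, move up to (8,1)
Step 3: enter (8,1), '.' pass, move up to (7,1)
Step 4: enter (7,1), '.' pass, move up to (6,1)
Step 5: enter (6,1), '.' pass, move up to (5,1)
Step 6: enter (5,1), '.' pass, move up to (4,1)
Step 7: enter (4,1), '.' pass, move up to (3,1)
Step 8: enter (3,1), '.' pass, move up to (2,1)
Step 9: enter (2,1), '.' pass, move up to (1,1)
Step 10: enter (1,1), '.' pass, move up to (0,1)
Step 11: enter (0,1), '.' pass, move up to (-1,1)
Step 12: at (-1,1) — EXIT via top edge, pos 1
Path length (cell visits): 11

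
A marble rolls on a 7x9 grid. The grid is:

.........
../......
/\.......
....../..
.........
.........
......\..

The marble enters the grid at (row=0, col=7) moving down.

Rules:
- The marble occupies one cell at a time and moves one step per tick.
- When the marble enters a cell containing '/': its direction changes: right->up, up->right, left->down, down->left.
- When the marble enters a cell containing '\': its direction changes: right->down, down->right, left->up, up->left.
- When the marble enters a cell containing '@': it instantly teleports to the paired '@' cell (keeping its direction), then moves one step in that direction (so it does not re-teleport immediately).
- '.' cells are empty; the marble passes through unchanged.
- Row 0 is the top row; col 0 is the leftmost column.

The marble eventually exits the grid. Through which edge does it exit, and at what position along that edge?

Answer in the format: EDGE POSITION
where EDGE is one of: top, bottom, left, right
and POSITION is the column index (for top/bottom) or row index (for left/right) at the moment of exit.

Step 1: enter (0,7), '.' pass, move down to (1,7)
Step 2: enter (1,7), '.' pass, move down to (2,7)
Step 3: enter (2,7), '.' pass, move down to (3,7)
Step 4: enter (3,7), '.' pass, move down to (4,7)
Step 5: enter (4,7), '.' pass, move down to (5,7)
Step 6: enter (5,7), '.' pass, move down to (6,7)
Step 7: enter (6,7), '.' pass, move down to (7,7)
Step 8: at (7,7) — EXIT via bottom edge, pos 7

Answer: bottom 7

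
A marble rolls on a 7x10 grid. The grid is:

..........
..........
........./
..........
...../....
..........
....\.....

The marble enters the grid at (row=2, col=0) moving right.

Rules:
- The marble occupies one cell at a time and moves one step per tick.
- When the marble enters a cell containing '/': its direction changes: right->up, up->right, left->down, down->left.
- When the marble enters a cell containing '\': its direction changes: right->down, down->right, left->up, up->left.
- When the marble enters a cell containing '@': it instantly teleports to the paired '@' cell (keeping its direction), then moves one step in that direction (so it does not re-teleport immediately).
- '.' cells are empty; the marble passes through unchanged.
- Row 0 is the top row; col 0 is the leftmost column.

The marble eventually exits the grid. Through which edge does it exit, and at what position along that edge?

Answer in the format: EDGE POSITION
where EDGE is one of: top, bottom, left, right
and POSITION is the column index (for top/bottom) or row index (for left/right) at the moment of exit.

Answer: top 9

Derivation:
Step 1: enter (2,0), '.' pass, move right to (2,1)
Step 2: enter (2,1), '.' pass, move right to (2,2)
Step 3: enter (2,2), '.' pass, move right to (2,3)
Step 4: enter (2,3), '.' pass, move right to (2,4)
Step 5: enter (2,4), '.' pass, move right to (2,5)
Step 6: enter (2,5), '.' pass, move right to (2,6)
Step 7: enter (2,6), '.' pass, move right to (2,7)
Step 8: enter (2,7), '.' pass, move right to (2,8)
Step 9: enter (2,8), '.' pass, move right to (2,9)
Step 10: enter (2,9), '/' deflects right->up, move up to (1,9)
Step 11: enter (1,9), '.' pass, move up to (0,9)
Step 12: enter (0,9), '.' pass, move up to (-1,9)
Step 13: at (-1,9) — EXIT via top edge, pos 9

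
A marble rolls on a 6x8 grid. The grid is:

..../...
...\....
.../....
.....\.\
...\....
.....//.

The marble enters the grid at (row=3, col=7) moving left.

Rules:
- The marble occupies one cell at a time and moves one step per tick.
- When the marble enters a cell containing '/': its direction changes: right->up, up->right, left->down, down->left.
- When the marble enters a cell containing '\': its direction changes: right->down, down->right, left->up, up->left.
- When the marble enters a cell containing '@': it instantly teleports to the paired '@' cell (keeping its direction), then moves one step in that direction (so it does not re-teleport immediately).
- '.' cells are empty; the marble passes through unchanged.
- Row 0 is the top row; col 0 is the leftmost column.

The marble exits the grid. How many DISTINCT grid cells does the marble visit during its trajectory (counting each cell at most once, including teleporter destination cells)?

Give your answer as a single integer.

Answer: 4

Derivation:
Step 1: enter (3,7), '\' deflects left->up, move up to (2,7)
Step 2: enter (2,7), '.' pass, move up to (1,7)
Step 3: enter (1,7), '.' pass, move up to (0,7)
Step 4: enter (0,7), '.' pass, move up to (-1,7)
Step 5: at (-1,7) — EXIT via top edge, pos 7
Distinct cells visited: 4 (path length 4)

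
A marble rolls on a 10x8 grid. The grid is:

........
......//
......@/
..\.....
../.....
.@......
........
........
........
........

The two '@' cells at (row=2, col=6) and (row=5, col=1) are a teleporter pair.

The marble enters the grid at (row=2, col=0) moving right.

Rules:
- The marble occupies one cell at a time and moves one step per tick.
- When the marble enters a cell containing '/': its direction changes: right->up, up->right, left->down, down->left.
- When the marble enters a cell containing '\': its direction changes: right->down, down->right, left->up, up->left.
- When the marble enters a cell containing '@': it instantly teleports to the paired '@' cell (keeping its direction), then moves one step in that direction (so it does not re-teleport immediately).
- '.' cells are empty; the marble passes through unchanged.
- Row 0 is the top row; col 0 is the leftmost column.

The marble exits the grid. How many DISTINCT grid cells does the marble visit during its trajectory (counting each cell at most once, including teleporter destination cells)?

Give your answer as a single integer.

Step 1: enter (2,0), '.' pass, move right to (2,1)
Step 2: enter (2,1), '.' pass, move right to (2,2)
Step 3: enter (2,2), '.' pass, move right to (2,3)
Step 4: enter (2,3), '.' pass, move right to (2,4)
Step 5: enter (2,4), '.' pass, move right to (2,5)
Step 6: enter (2,5), '.' pass, move right to (2,6)
Step 7: enter (2,6), '@' teleport (2,6)->(5,1), also enter (5,1), move right to (5,2)
Step 8: enter (5,2), '.' pass, move right to (5,3)
Step 9: enter (5,3), '.' pass, move right to (5,4)
Step 10: enter (5,4), '.' pass, move right to (5,5)
Step 11: enter (5,5), '.' pass, move right to (5,6)
Step 12: enter (5,6), '.' pass, move right to (5,7)
Step 13: enter (5,7), '.' pass, move right to (5,8)
Step 14: at (5,8) — EXIT via right edge, pos 5
Distinct cells visited: 14 (path length 14)

Answer: 14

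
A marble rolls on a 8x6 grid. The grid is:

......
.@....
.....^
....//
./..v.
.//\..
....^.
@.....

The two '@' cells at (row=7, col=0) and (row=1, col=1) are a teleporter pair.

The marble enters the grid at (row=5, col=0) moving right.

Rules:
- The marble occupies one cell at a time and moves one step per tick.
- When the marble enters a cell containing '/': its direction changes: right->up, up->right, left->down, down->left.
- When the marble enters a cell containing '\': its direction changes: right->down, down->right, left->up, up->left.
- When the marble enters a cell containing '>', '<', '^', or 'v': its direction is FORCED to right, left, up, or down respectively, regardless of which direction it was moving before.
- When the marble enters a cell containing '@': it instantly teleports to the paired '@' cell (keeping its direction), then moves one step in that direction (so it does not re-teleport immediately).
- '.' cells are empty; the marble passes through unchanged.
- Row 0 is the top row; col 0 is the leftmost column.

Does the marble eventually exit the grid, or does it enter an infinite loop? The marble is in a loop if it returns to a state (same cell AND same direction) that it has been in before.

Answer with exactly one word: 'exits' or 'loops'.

Answer: loops

Derivation:
Step 1: enter (5,0), '.' pass, move right to (5,1)
Step 2: enter (5,1), '/' deflects right->up, move up to (4,1)
Step 3: enter (4,1), '/' deflects up->right, move right to (4,2)
Step 4: enter (4,2), '.' pass, move right to (4,3)
Step 5: enter (4,3), '.' pass, move right to (4,4)
Step 6: enter (4,4), 'v' forces right->down, move down to (5,4)
Step 7: enter (5,4), '.' pass, move down to (6,4)
Step 8: enter (6,4), '^' forces down->up, move up to (5,4)
Step 9: enter (5,4), '.' pass, move up to (4,4)
Step 10: enter (4,4), 'v' forces up->down, move down to (5,4)
Step 11: at (5,4) dir=down — LOOP DETECTED (seen before)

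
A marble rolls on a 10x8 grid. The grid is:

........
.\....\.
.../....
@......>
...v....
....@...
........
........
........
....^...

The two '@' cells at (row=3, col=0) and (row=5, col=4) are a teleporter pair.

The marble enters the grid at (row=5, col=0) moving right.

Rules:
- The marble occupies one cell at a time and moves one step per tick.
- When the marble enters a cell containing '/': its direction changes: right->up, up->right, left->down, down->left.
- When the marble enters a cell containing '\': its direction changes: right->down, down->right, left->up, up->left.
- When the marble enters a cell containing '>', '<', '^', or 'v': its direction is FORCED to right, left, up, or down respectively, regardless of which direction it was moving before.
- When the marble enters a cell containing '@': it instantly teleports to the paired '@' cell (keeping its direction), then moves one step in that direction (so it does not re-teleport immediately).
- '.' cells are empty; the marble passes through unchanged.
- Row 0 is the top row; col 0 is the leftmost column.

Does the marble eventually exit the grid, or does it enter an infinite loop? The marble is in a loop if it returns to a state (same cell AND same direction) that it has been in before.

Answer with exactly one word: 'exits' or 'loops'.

Step 1: enter (5,0), '.' pass, move right to (5,1)
Step 2: enter (5,1), '.' pass, move right to (5,2)
Step 3: enter (5,2), '.' pass, move right to (5,3)
Step 4: enter (5,3), '.' pass, move right to (5,4)
Step 5: enter (5,4), '@' teleport (5,4)->(3,0), also enter (3,0), move right to (3,1)
Step 6: enter (3,1), '.' pass, move right to (3,2)
Step 7: enter (3,2), '.' pass, move right to (3,3)
Step 8: enter (3,3), '.' pass, move right to (3,4)
Step 9: enter (3,4), '.' pass, move right to (3,5)
Step 10: enter (3,5), '.' pass, move right to (3,6)
Step 11: enter (3,6), '.' pass, move right to (3,7)
Step 12: enter (3,7), '>' forces right->right, move right to (3,8)
Step 13: at (3,8) — EXIT via right edge, pos 3

Answer: exits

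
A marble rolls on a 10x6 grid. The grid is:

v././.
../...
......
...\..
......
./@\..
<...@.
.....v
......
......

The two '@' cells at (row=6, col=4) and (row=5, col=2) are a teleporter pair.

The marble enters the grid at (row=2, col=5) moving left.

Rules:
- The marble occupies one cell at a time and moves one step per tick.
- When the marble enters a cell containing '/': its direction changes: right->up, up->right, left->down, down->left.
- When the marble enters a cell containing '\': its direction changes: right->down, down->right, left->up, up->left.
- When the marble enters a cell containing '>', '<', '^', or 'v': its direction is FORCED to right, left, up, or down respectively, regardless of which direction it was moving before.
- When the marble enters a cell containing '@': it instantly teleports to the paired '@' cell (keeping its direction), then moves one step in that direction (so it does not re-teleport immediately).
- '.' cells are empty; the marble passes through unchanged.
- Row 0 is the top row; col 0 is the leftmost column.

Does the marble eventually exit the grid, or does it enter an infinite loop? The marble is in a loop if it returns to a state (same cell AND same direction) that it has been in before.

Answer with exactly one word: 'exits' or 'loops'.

Answer: exits

Derivation:
Step 1: enter (2,5), '.' pass, move left to (2,4)
Step 2: enter (2,4), '.' pass, move left to (2,3)
Step 3: enter (2,3), '.' pass, move left to (2,2)
Step 4: enter (2,2), '.' pass, move left to (2,1)
Step 5: enter (2,1), '.' pass, move left to (2,0)
Step 6: enter (2,0), '.' pass, move left to (2,-1)
Step 7: at (2,-1) — EXIT via left edge, pos 2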